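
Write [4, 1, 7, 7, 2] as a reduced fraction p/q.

595/122

Fold from the inside: start with 2/1.
  7 + 1/2 = 15/2
  7 + 2/15 = 107/15
  1 + 15/107 = 122/107
  4 + 107/122 = 595/122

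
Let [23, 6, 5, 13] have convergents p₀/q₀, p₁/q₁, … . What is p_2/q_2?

Using pₖ = aₖpₖ₋₁ + pₖ₋₂, qₖ = aₖqₖ₋₁ + qₖ₋₂ (with p₋₁=1, p₋₂=0, q₋₁=0, q₋₂=1):
  k=0: a=23, p=23, q=1
  k=1: a=6, p=139, q=6
  k=2: a=5, p=718, q=31

718/31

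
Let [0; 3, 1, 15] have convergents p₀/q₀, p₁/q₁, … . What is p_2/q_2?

1/4

Using pₖ = aₖpₖ₋₁ + pₖ₋₂, qₖ = aₖqₖ₋₁ + qₖ₋₂ (with p₋₁=1, p₋₂=0, q₋₁=0, q₋₂=1):
  k=0: a=0, p=0, q=1
  k=1: a=3, p=1, q=3
  k=2: a=1, p=1, q=4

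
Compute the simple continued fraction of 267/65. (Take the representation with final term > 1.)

267 = 4*65 + 7
65 = 9*7 + 2
7 = 3*2 + 1
2 = 2*1 + 0  (stop)
So 267/65 = [4; 9, 3, 2].

[4; 9, 3, 2]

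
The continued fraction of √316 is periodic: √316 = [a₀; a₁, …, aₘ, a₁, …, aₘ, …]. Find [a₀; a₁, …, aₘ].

[17; 1, 3, 2, 8, 2, 3, 1, 34]

a₀ = ⌊√316⌋ = 17.
With m₀=0, d₀=1 and mₖ₊₁ = dₖaₖ − mₖ, dₖ₊₁ = (n − mₖ₊₁²)/dₖ, aₖ₊₁ = ⌊(a₀+mₖ₊₁)/dₖ₊₁⌋:
  k=1: m=17, d=27, a=1
  k=2: m=10, d=8, a=3
  k=3: m=14, d=15, a=2
  k=4: m=16, d=4, a=8
  k=5: m=16, d=15, a=2
  k=6: m=14, d=8, a=3
  k=7: m=10, d=27, a=1
  k=8: m=17, d=1, a=34
d=1 and a=2a₀=34 at k=8, so the next step gives (m, d) = (17, 27) again — its k=1 value — and the period has length 8.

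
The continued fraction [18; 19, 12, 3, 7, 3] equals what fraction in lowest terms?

Using pₖ = aₖpₖ₋₁ + pₖ₋₂ and qₖ = aₖqₖ₋₁ + qₖ₋₂:
  k=0: a=18, p=18, q=1
  k=1: a=19, p=343, q=19
  k=2: a=12, p=4134, q=229
  k=3: a=3, p=12745, q=706
  k=4: a=7, p=93349, q=5171
  k=5: a=3, p=292792, q=16219

292792/16219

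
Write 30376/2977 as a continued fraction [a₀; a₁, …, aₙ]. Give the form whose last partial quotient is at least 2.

[10; 4, 1, 10, 2, 3, 3, 2]

30376 = 10*2977 + 606
2977 = 4*606 + 553
606 = 1*553 + 53
553 = 10*53 + 23
53 = 2*23 + 7
23 = 3*7 + 2
7 = 3*2 + 1
2 = 2*1 + 0  (stop)
So 30376/2977 = [10; 4, 1, 10, 2, 3, 3, 2].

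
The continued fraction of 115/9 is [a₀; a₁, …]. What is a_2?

3

115 = 12·9 + 7   →  a_0 = 12
9 = 1·7 + 2   →  a_1 = 1
7 = 3·2 + 1   →  a_2 = 3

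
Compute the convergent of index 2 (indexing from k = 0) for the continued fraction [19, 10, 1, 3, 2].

210/11

Using pₖ = aₖpₖ₋₁ + pₖ₋₂, qₖ = aₖqₖ₋₁ + qₖ₋₂ (with p₋₁=1, p₋₂=0, q₋₁=0, q₋₂=1):
  k=0: a=19, p=19, q=1
  k=1: a=10, p=191, q=10
  k=2: a=1, p=210, q=11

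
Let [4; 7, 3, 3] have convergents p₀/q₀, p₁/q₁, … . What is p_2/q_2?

91/22

Using pₖ = aₖpₖ₋₁ + pₖ₋₂, qₖ = aₖqₖ₋₁ + qₖ₋₂ (with p₋₁=1, p₋₂=0, q₋₁=0, q₋₂=1):
  k=0: a=4, p=4, q=1
  k=1: a=7, p=29, q=7
  k=2: a=3, p=91, q=22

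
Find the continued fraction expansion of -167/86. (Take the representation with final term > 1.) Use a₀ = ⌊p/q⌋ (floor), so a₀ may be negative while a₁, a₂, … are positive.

-167 = -2×86 + 5
86 = 17×5 + 1
5 = 5×1 + 0  (stop)
So -167/86 = [-2; 17, 5].

[-2; 17, 5]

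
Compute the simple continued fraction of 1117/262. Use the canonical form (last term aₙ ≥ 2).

[4; 3, 1, 3, 1, 13]

1117 = 4×262 + 69
262 = 3×69 + 55
69 = 1×55 + 14
55 = 3×14 + 13
14 = 1×13 + 1
13 = 13×1 + 0  (stop)
So 1117/262 = [4; 3, 1, 3, 1, 13].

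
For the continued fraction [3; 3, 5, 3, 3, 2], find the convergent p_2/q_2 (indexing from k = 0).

53/16

Using pₖ = aₖpₖ₋₁ + pₖ₋₂, qₖ = aₖqₖ₋₁ + qₖ₋₂ (with p₋₁=1, p₋₂=0, q₋₁=0, q₋₂=1):
  k=0: a=3, p=3, q=1
  k=1: a=3, p=10, q=3
  k=2: a=5, p=53, q=16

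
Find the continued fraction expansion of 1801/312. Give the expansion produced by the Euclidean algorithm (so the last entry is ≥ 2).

1801 = 5·312 + 241
312 = 1·241 + 71
241 = 3·71 + 28
71 = 2·28 + 15
28 = 1·15 + 13
15 = 1·13 + 2
13 = 6·2 + 1
2 = 2·1 + 0  (stop)
So 1801/312 = [5; 1, 3, 2, 1, 1, 6, 2].

[5; 1, 3, 2, 1, 1, 6, 2]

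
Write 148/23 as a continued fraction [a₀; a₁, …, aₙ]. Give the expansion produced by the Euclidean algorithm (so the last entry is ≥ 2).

148 = 6×23 + 10
23 = 2×10 + 3
10 = 3×3 + 1
3 = 3×1 + 0  (stop)
So 148/23 = [6; 2, 3, 3].

[6; 2, 3, 3]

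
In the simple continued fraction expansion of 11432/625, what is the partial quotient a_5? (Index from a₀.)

2

11432 = 18·625 + 182   →  a_0 = 18
625 = 3·182 + 79   →  a_1 = 3
182 = 2·79 + 24   →  a_2 = 2
79 = 3·24 + 7   →  a_3 = 3
24 = 3·7 + 3   →  a_4 = 3
7 = 2·3 + 1   →  a_5 = 2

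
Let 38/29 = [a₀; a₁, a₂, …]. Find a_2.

38 = 1·29 + 9   →  a_0 = 1
29 = 3·9 + 2   →  a_1 = 3
9 = 4·2 + 1   →  a_2 = 4

4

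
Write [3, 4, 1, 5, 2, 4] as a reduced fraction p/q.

Using pₖ = aₖpₖ₋₁ + pₖ₋₂ and qₖ = aₖqₖ₋₁ + qₖ₋₂:
  k=0: a=3, p=3, q=1
  k=1: a=4, p=13, q=4
  k=2: a=1, p=16, q=5
  k=3: a=5, p=93, q=29
  k=4: a=2, p=202, q=63
  k=5: a=4, p=901, q=281

901/281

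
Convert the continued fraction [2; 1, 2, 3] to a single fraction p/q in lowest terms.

27/10

Using pₖ = aₖpₖ₋₁ + pₖ₋₂ and qₖ = aₖqₖ₋₁ + qₖ₋₂:
  k=0: a=2, p=2, q=1
  k=1: a=1, p=3, q=1
  k=2: a=2, p=8, q=3
  k=3: a=3, p=27, q=10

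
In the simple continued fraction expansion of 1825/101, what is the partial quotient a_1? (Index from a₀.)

1825 = 18·101 + 7   →  a_0 = 18
101 = 14·7 + 3   →  a_1 = 14

14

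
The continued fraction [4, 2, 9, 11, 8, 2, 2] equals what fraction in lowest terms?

Fold from the inside: start with 2/1.
  2 + 1/2 = 5/2
  8 + 2/5 = 42/5
  11 + 5/42 = 467/42
  9 + 42/467 = 4245/467
  2 + 467/4245 = 8957/4245
  4 + 4245/8957 = 40073/8957

40073/8957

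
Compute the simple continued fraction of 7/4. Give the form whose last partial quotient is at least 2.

[1; 1, 3]

7 = 1×4 + 3
4 = 1×3 + 1
3 = 3×1 + 0  (stop)
So 7/4 = [1; 1, 3].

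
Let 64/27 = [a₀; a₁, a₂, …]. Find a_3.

2

64 = 2·27 + 10   →  a_0 = 2
27 = 2·10 + 7   →  a_1 = 2
10 = 1·7 + 3   →  a_2 = 1
7 = 2·3 + 1   →  a_3 = 2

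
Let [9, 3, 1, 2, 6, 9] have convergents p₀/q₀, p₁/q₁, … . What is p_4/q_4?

649/70

Using pₖ = aₖpₖ₋₁ + pₖ₋₂, qₖ = aₖqₖ₋₁ + qₖ₋₂ (with p₋₁=1, p₋₂=0, q₋₁=0, q₋₂=1):
  k=0: a=9, p=9, q=1
  k=1: a=3, p=28, q=3
  k=2: a=1, p=37, q=4
  k=3: a=2, p=102, q=11
  k=4: a=6, p=649, q=70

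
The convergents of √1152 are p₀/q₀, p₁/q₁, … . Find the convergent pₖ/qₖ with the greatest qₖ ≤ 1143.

38625/1138

√1152 = [33; 1, 15, 1, 66, …] (period length 4).
Convergents:
  p_0/q_0 = 33/1
  p_1/q_1 = 34/1
  p_2/q_2 = 543/16
  p_3/q_3 = 577/17
  p_4/q_4 = 38625/1138
  p_5/q_5 = 39202/1155
q_4 = 1138 ≤ 1143 < 1155 = q_5, so the answer is 38625/1138.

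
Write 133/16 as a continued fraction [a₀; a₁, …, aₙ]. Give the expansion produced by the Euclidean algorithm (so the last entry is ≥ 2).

[8; 3, 5]

133 = 8·16 + 5
16 = 3·5 + 1
5 = 5·1 + 0  (stop)
So 133/16 = [8; 3, 5].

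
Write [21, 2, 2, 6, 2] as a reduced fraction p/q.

1477/69

Using pₖ = aₖpₖ₋₁ + pₖ₋₂ and qₖ = aₖqₖ₋₁ + qₖ₋₂:
  k=0: a=21, p=21, q=1
  k=1: a=2, p=43, q=2
  k=2: a=2, p=107, q=5
  k=3: a=6, p=685, q=32
  k=4: a=2, p=1477, q=69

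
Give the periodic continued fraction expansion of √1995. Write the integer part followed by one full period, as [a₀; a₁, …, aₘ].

[44; 1, 1, 1, 88]

a₀ = ⌊√1995⌋ = 44.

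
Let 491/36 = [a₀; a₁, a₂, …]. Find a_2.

491 = 13·36 + 23   →  a_0 = 13
36 = 1·23 + 13   →  a_1 = 1
23 = 1·13 + 10   →  a_2 = 1

1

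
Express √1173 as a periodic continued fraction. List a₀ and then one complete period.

a₀ = ⌊√1173⌋ = 34.
With m₀=0, d₀=1 and mₖ₊₁ = dₖaₖ − mₖ, dₖ₊₁ = (n − mₖ₊₁²)/dₖ, aₖ₊₁ = ⌊(a₀+mₖ₊₁)/dₖ₊₁⌋:
  k=1: m=34, d=17, a=4
  k=2: m=34, d=1, a=68
d=1 and a=2a₀=68 at k=2, so the next step gives (m, d) = (34, 17) again — its k=1 value — and the period has length 2.

[34; 4, 68]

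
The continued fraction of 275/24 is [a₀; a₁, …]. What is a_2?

5

275 = 11·24 + 11   →  a_0 = 11
24 = 2·11 + 2   →  a_1 = 2
11 = 5·2 + 1   →  a_2 = 5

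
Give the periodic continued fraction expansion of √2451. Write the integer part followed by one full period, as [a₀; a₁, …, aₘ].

[49; 1, 1, 32, 1, 1, 98]

a₀ = ⌊√2451⌋ = 49.
With m₀=0, d₀=1 and mₖ₊₁ = dₖaₖ − mₖ, dₖ₊₁ = (n − mₖ₊₁²)/dₖ, aₖ₊₁ = ⌊(a₀+mₖ₊₁)/dₖ₊₁⌋:
  k=1: m=49, d=50, a=1
  k=2: m=1, d=49, a=1
  k=3: m=48, d=3, a=32
  k=4: m=48, d=49, a=1
  k=5: m=1, d=50, a=1
  k=6: m=49, d=1, a=98
d=1 and a=2a₀=98 at k=6, so the next step gives (m, d) = (49, 50) again — its k=1 value — and the period has length 6.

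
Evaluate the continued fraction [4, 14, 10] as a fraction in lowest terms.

Fold from the inside: start with 10/1.
  14 + 1/10 = 141/10
  4 + 10/141 = 574/141

574/141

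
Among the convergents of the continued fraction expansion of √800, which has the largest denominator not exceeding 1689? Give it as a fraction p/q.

√800 = [28; 3, 1, 1, 13, 1, 1, 3, 56, …] (period length 8).
Convergents:
  p_0/q_0 = 28/1
  p_1/q_1 = 85/3
  p_2/q_2 = 113/4
  p_3/q_3 = 198/7
  p_4/q_4 = 2687/95
  p_5/q_5 = 2885/102
  p_6/q_6 = 5572/197
  p_7/q_7 = 19601/693
  p_8/q_8 = 1103228/39005
q_7 = 693 ≤ 1689 < 39005 = q_8, so the answer is 19601/693.

19601/693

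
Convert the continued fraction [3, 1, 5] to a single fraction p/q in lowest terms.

Fold from the inside: start with 5/1.
  1 + 1/5 = 6/5
  3 + 5/6 = 23/6

23/6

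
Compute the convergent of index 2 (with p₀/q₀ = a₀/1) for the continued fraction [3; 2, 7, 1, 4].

52/15

Using pₖ = aₖpₖ₋₁ + pₖ₋₂, qₖ = aₖqₖ₋₁ + qₖ₋₂ (with p₋₁=1, p₋₂=0, q₋₁=0, q₋₂=1):
  k=0: a=3, p=3, q=1
  k=1: a=2, p=7, q=2
  k=2: a=7, p=52, q=15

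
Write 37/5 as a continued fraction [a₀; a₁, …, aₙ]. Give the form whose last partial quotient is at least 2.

37 = 7·5 + 2
5 = 2·2 + 1
2 = 2·1 + 0  (stop)
So 37/5 = [7; 2, 2].

[7; 2, 2]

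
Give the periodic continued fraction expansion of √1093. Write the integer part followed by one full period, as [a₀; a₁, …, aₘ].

[33; 16, 1, 1, 16, 66]

a₀ = ⌊√1093⌋ = 33.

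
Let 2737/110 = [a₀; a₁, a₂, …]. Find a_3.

2

2737 = 24·110 + 97   →  a_0 = 24
110 = 1·97 + 13   →  a_1 = 1
97 = 7·13 + 6   →  a_2 = 7
13 = 2·6 + 1   →  a_3 = 2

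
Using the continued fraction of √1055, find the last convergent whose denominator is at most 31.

√1055 = [32; 2, 12, 2, 64, …] (period length 4).
Convergents:
  p_0/q_0 = 32/1
  p_1/q_1 = 65/2
  p_2/q_2 = 812/25
  p_3/q_3 = 1689/52
q_2 = 25 ≤ 31 < 52 = q_3, so the answer is 812/25.

812/25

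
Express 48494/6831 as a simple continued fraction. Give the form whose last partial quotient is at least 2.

48494 = 7*6831 + 677
6831 = 10*677 + 61
677 = 11*61 + 6
61 = 10*6 + 1
6 = 6*1 + 0  (stop)
So 48494/6831 = [7; 10, 11, 10, 6].

[7; 10, 11, 10, 6]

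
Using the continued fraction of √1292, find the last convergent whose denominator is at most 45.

647/18

√1292 = [35; 1, 16, 1, 70, …] (period length 4).
Convergents:
  p_0/q_0 = 35/1
  p_1/q_1 = 36/1
  p_2/q_2 = 611/17
  p_3/q_3 = 647/18
  p_4/q_4 = 45901/1277
q_3 = 18 ≤ 45 < 1277 = q_4, so the answer is 647/18.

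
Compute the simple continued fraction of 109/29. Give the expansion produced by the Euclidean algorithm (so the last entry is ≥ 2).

109 = 3*29 + 22
29 = 1*22 + 7
22 = 3*7 + 1
7 = 7*1 + 0  (stop)
So 109/29 = [3; 1, 3, 7].

[3; 1, 3, 7]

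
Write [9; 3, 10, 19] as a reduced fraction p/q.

5519/592

Fold from the inside: start with 19/1.
  10 + 1/19 = 191/19
  3 + 19/191 = 592/191
  9 + 191/592 = 5519/592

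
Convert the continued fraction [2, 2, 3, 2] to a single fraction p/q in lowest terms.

39/16

Using pₖ = aₖpₖ₋₁ + pₖ₋₂ and qₖ = aₖqₖ₋₁ + qₖ₋₂:
  k=0: a=2, p=2, q=1
  k=1: a=2, p=5, q=2
  k=2: a=3, p=17, q=7
  k=3: a=2, p=39, q=16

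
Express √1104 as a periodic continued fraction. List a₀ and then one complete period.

[33; 4, 2, 2, 2, 4, 66]

a₀ = ⌊√1104⌋ = 33.
With m₀=0, d₀=1 and mₖ₊₁ = dₖaₖ − mₖ, dₖ₊₁ = (n − mₖ₊₁²)/dₖ, aₖ₊₁ = ⌊(a₀+mₖ₊₁)/dₖ₊₁⌋:
  k=1: m=33, d=15, a=4
  k=2: m=27, d=25, a=2
  k=3: m=23, d=23, a=2
  k=4: m=23, d=25, a=2
  k=5: m=27, d=15, a=4
  k=6: m=33, d=1, a=66
d=1 and a=2a₀=66 at k=6, so the next step gives (m, d) = (33, 15) again — its k=1 value — and the period has length 6.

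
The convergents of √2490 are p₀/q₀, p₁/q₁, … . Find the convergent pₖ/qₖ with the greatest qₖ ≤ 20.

499/10

√2490 = [49; 1, 8, 1, 98, …] (period length 4).
Convergents:
  p_0/q_0 = 49/1
  p_1/q_1 = 50/1
  p_2/q_2 = 449/9
  p_3/q_3 = 499/10
  p_4/q_4 = 49351/989
q_3 = 10 ≤ 20 < 989 = q_4, so the answer is 499/10.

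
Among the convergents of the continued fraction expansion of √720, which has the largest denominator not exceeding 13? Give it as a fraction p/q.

√720 = [26; 1, 4, 1, 52, …] (period length 4).
Convergents:
  p_0/q_0 = 26/1
  p_1/q_1 = 27/1
  p_2/q_2 = 134/5
  p_3/q_3 = 161/6
  p_4/q_4 = 8506/317
q_3 = 6 ≤ 13 < 317 = q_4, so the answer is 161/6.

161/6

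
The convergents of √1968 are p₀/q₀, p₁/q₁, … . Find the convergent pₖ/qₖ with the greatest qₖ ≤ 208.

8207/185

√1968 = [44; 2, 1, 3, 5, 3, 1, 2, 88, …] (period length 8).
Convergents:
  p_0/q_0 = 44/1
  p_1/q_1 = 89/2
  p_2/q_2 = 133/3
  p_3/q_3 = 488/11
  p_4/q_4 = 2573/58
  p_5/q_5 = 8207/185
  p_6/q_6 = 10780/243
q_5 = 185 ≤ 208 < 243 = q_6, so the answer is 8207/185.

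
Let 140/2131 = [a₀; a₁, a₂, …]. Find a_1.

140 = 0·2131 + 140   →  a_0 = 0
2131 = 15·140 + 31   →  a_1 = 15

15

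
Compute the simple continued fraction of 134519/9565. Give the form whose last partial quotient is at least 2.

134519 = 14*9565 + 609
9565 = 15*609 + 430
609 = 1*430 + 179
430 = 2*179 + 72
179 = 2*72 + 35
72 = 2*35 + 2
35 = 17*2 + 1
2 = 2*1 + 0  (stop)
So 134519/9565 = [14; 15, 1, 2, 2, 2, 17, 2].

[14; 15, 1, 2, 2, 2, 17, 2]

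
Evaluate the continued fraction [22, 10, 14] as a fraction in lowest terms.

Using pₖ = aₖpₖ₋₁ + pₖ₋₂ and qₖ = aₖqₖ₋₁ + qₖ₋₂:
  k=0: a=22, p=22, q=1
  k=1: a=10, p=221, q=10
  k=2: a=14, p=3116, q=141

3116/141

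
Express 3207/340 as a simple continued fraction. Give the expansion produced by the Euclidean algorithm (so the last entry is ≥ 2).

[9; 2, 3, 5, 9]

3207 = 9*340 + 147
340 = 2*147 + 46
147 = 3*46 + 9
46 = 5*9 + 1
9 = 9*1 + 0  (stop)
So 3207/340 = [9; 2, 3, 5, 9].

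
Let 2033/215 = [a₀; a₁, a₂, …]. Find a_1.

2033 = 9·215 + 98   →  a_0 = 9
215 = 2·98 + 19   →  a_1 = 2

2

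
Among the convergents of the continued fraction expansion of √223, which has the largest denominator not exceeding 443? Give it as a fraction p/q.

6481/434

√223 = [14; 1, 13, 1, 28, …] (period length 4).
Convergents:
  p_0/q_0 = 14/1
  p_1/q_1 = 15/1
  p_2/q_2 = 209/14
  p_3/q_3 = 224/15
  p_4/q_4 = 6481/434
  p_5/q_5 = 6705/449
q_4 = 434 ≤ 443 < 449 = q_5, so the answer is 6481/434.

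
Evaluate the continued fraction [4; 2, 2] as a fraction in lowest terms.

22/5

Using pₖ = aₖpₖ₋₁ + pₖ₋₂ and qₖ = aₖqₖ₋₁ + qₖ₋₂:
  k=0: a=4, p=4, q=1
  k=1: a=2, p=9, q=2
  k=2: a=2, p=22, q=5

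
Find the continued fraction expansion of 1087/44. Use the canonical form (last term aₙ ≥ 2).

[24; 1, 2, 2, 1, 1, 2]

1087 = 24*44 + 31
44 = 1*31 + 13
31 = 2*13 + 5
13 = 2*5 + 3
5 = 1*3 + 2
3 = 1*2 + 1
2 = 2*1 + 0  (stop)
So 1087/44 = [24; 1, 2, 2, 1, 1, 2].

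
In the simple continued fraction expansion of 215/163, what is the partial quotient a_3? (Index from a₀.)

2

215 = 1·163 + 52   →  a_0 = 1
163 = 3·52 + 7   →  a_1 = 3
52 = 7·7 + 3   →  a_2 = 7
7 = 2·3 + 1   →  a_3 = 2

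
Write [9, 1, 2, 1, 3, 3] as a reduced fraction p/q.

Using pₖ = aₖpₖ₋₁ + pₖ₋₂ and qₖ = aₖqₖ₋₁ + qₖ₋₂:
  k=0: a=9, p=9, q=1
  k=1: a=1, p=10, q=1
  k=2: a=2, p=29, q=3
  k=3: a=1, p=39, q=4
  k=4: a=3, p=146, q=15
  k=5: a=3, p=477, q=49

477/49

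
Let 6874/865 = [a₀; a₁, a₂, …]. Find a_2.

17

6874 = 7·865 + 819   →  a_0 = 7
865 = 1·819 + 46   →  a_1 = 1
819 = 17·46 + 37   →  a_2 = 17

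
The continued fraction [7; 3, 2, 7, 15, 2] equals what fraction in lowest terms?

Using pₖ = aₖpₖ₋₁ + pₖ₋₂ and qₖ = aₖqₖ₋₁ + qₖ₋₂:
  k=0: a=7, p=7, q=1
  k=1: a=3, p=22, q=3
  k=2: a=2, p=51, q=7
  k=3: a=7, p=379, q=52
  k=4: a=15, p=5736, q=787
  k=5: a=2, p=11851, q=1626

11851/1626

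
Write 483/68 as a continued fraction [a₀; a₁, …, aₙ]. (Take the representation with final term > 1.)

[7; 9, 1, 2, 2]

483 = 7·68 + 7
68 = 9·7 + 5
7 = 1·5 + 2
5 = 2·2 + 1
2 = 2·1 + 0  (stop)
So 483/68 = [7; 9, 1, 2, 2].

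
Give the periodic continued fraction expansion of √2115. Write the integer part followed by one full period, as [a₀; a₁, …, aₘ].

a₀ = ⌊√2115⌋ = 45.

[45; 1, 90]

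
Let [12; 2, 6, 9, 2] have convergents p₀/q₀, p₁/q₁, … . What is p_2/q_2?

162/13

Using pₖ = aₖpₖ₋₁ + pₖ₋₂, qₖ = aₖqₖ₋₁ + qₖ₋₂ (with p₋₁=1, p₋₂=0, q₋₁=0, q₋₂=1):
  k=0: a=12, p=12, q=1
  k=1: a=2, p=25, q=2
  k=2: a=6, p=162, q=13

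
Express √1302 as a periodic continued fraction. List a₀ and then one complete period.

[36; 12, 72]

a₀ = ⌊√1302⌋ = 36.
With m₀=0, d₀=1 and mₖ₊₁ = dₖaₖ − mₖ, dₖ₊₁ = (n − mₖ₊₁²)/dₖ, aₖ₊₁ = ⌊(a₀+mₖ₊₁)/dₖ₊₁⌋:
  k=1: m=36, d=6, a=12
  k=2: m=36, d=1, a=72
d=1 and a=2a₀=72 at k=2, so the next step gives (m, d) = (36, 6) again — its k=1 value — and the period has length 2.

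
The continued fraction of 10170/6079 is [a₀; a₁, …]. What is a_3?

10170 = 1·6079 + 4091   →  a_0 = 1
6079 = 1·4091 + 1988   →  a_1 = 1
4091 = 2·1988 + 115   →  a_2 = 2
1988 = 17·115 + 33   →  a_3 = 17

17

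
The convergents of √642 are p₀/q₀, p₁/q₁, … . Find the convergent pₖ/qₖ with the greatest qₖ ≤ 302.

5777/228

√642 = [25; 2, 1, 24, 1, 2, 50, …] (period length 6).
Convergents:
  p_0/q_0 = 25/1
  p_1/q_1 = 51/2
  p_2/q_2 = 76/3
  p_3/q_3 = 1875/74
  p_4/q_4 = 1951/77
  p_5/q_5 = 5777/228
  p_6/q_6 = 290801/11477
q_5 = 228 ≤ 302 < 11477 = q_6, so the answer is 5777/228.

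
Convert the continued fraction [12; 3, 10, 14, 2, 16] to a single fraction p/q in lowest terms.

Using pₖ = aₖpₖ₋₁ + pₖ₋₂ and qₖ = aₖqₖ₋₁ + qₖ₋₂:
  k=0: a=12, p=12, q=1
  k=1: a=3, p=37, q=3
  k=2: a=10, p=382, q=31
  k=3: a=14, p=5385, q=437
  k=4: a=2, p=11152, q=905
  k=5: a=16, p=183817, q=14917

183817/14917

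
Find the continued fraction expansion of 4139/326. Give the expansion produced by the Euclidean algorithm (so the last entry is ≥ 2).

4139 = 12×326 + 227
326 = 1×227 + 99
227 = 2×99 + 29
99 = 3×29 + 12
29 = 2×12 + 5
12 = 2×5 + 2
5 = 2×2 + 1
2 = 2×1 + 0  (stop)
So 4139/326 = [12; 1, 2, 3, 2, 2, 2, 2].

[12; 1, 2, 3, 2, 2, 2, 2]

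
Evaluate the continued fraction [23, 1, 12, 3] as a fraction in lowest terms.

957/40

Fold from the inside: start with 3/1.
  12 + 1/3 = 37/3
  1 + 3/37 = 40/37
  23 + 37/40 = 957/40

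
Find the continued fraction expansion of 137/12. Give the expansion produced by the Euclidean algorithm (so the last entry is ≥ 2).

[11; 2, 2, 2]

137 = 11*12 + 5
12 = 2*5 + 2
5 = 2*2 + 1
2 = 2*1 + 0  (stop)
So 137/12 = [11; 2, 2, 2].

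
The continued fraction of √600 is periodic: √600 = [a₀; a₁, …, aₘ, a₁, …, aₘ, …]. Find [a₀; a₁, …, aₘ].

[24; 2, 48]

a₀ = ⌊√600⌋ = 24.
With m₀=0, d₀=1 and mₖ₊₁ = dₖaₖ − mₖ, dₖ₊₁ = (n − mₖ₊₁²)/dₖ, aₖ₊₁ = ⌊(a₀+mₖ₊₁)/dₖ₊₁⌋:
  k=1: m=24, d=24, a=2
  k=2: m=24, d=1, a=48
d=1 and a=2a₀=48 at k=2, so the next step gives (m, d) = (24, 24) again — its k=1 value — and the period has length 2.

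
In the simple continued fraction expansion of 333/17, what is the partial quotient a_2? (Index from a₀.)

1

333 = 19·17 + 10   →  a_0 = 19
17 = 1·10 + 7   →  a_1 = 1
10 = 1·7 + 3   →  a_2 = 1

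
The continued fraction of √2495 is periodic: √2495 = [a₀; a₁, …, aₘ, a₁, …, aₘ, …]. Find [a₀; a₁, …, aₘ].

[49; 1, 18, 1, 98]

a₀ = ⌊√2495⌋ = 49.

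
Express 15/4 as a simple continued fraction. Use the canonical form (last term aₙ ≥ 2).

[3; 1, 3]

15 = 3·4 + 3
4 = 1·3 + 1
3 = 3·1 + 0  (stop)
So 15/4 = [3; 1, 3].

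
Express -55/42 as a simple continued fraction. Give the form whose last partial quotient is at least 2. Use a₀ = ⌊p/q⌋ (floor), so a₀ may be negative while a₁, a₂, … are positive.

-55 = -2×42 + 29
42 = 1×29 + 13
29 = 2×13 + 3
13 = 4×3 + 1
3 = 3×1 + 0  (stop)
So -55/42 = [-2; 1, 2, 4, 3].

[-2; 1, 2, 4, 3]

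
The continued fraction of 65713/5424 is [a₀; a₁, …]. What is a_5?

7

65713 = 12·5424 + 625   →  a_0 = 12
5424 = 8·625 + 424   →  a_1 = 8
625 = 1·424 + 201   →  a_2 = 1
424 = 2·201 + 22   →  a_3 = 2
201 = 9·22 + 3   →  a_4 = 9
22 = 7·3 + 1   →  a_5 = 7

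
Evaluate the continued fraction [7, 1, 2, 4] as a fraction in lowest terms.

Fold from the inside: start with 4/1.
  2 + 1/4 = 9/4
  1 + 4/9 = 13/9
  7 + 9/13 = 100/13

100/13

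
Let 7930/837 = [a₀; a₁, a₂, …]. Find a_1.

7930 = 9·837 + 397   →  a_0 = 9
837 = 2·397 + 43   →  a_1 = 2

2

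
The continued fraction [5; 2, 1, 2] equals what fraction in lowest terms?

Fold from the inside: start with 2/1.
  1 + 1/2 = 3/2
  2 + 2/3 = 8/3
  5 + 3/8 = 43/8

43/8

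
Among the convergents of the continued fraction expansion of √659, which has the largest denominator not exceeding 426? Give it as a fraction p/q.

√659 = [25; 1, 2, 25, 2, 1, 50, …] (period length 6).
Convergents:
  p_0/q_0 = 25/1
  p_1/q_1 = 26/1
  p_2/q_2 = 77/3
  p_3/q_3 = 1951/76
  p_4/q_4 = 3979/155
  p_5/q_5 = 5930/231
  p_6/q_6 = 300479/11705
q_5 = 231 ≤ 426 < 11705 = q_6, so the answer is 5930/231.

5930/231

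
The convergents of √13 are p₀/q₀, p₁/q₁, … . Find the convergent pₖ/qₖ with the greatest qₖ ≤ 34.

√13 = [3; 1, 1, 1, 1, 6, …] (period length 5).
Convergents:
  p_0/q_0 = 3/1
  p_1/q_1 = 4/1
  p_2/q_2 = 7/2
  p_3/q_3 = 11/3
  p_4/q_4 = 18/5
  p_5/q_5 = 119/33
  p_6/q_6 = 137/38
q_5 = 33 ≤ 34 < 38 = q_6, so the answer is 119/33.

119/33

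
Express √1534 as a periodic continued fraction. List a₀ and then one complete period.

[39; 6, 78]

a₀ = ⌊√1534⌋ = 39.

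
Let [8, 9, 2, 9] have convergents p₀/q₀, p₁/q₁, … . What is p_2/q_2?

154/19

Using pₖ = aₖpₖ₋₁ + pₖ₋₂, qₖ = aₖqₖ₋₁ + qₖ₋₂ (with p₋₁=1, p₋₂=0, q₋₁=0, q₋₂=1):
  k=0: a=8, p=8, q=1
  k=1: a=9, p=73, q=9
  k=2: a=2, p=154, q=19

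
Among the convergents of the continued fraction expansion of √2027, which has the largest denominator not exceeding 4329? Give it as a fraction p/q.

√2027 = [45; 45, 90, …] (period length 2).
Convergents:
  p_0/q_0 = 45/1
  p_1/q_1 = 2026/45
  p_2/q_2 = 182385/4051
  p_3/q_3 = 8209351/182340
q_2 = 4051 ≤ 4329 < 182340 = q_3, so the answer is 182385/4051.

182385/4051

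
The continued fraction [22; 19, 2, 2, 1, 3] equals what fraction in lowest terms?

Using pₖ = aₖpₖ₋₁ + pₖ₋₂ and qₖ = aₖqₖ₋₁ + qₖ₋₂:
  k=0: a=22, p=22, q=1
  k=1: a=19, p=419, q=19
  k=2: a=2, p=860, q=39
  k=3: a=2, p=2139, q=97
  k=4: a=1, p=2999, q=136
  k=5: a=3, p=11136, q=505

11136/505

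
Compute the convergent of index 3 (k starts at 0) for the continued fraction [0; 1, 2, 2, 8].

Using pₖ = aₖpₖ₋₁ + pₖ₋₂, qₖ = aₖqₖ₋₁ + qₖ₋₂ (with p₋₁=1, p₋₂=0, q₋₁=0, q₋₂=1):
  k=0: a=0, p=0, q=1
  k=1: a=1, p=1, q=1
  k=2: a=2, p=2, q=3
  k=3: a=2, p=5, q=7

5/7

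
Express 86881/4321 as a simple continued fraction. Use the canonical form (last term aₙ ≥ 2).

86881 = 20·4321 + 461
4321 = 9·461 + 172
461 = 2·172 + 117
172 = 1·117 + 55
117 = 2·55 + 7
55 = 7·7 + 6
7 = 1·6 + 1
6 = 6·1 + 0  (stop)
So 86881/4321 = [20; 9, 2, 1, 2, 7, 1, 6].

[20; 9, 2, 1, 2, 7, 1, 6]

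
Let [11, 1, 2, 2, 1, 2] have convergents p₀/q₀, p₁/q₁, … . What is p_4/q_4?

Using pₖ = aₖpₖ₋₁ + pₖ₋₂, qₖ = aₖqₖ₋₁ + qₖ₋₂ (with p₋₁=1, p₋₂=0, q₋₁=0, q₋₂=1):
  k=0: a=11, p=11, q=1
  k=1: a=1, p=12, q=1
  k=2: a=2, p=35, q=3
  k=3: a=2, p=82, q=7
  k=4: a=1, p=117, q=10

117/10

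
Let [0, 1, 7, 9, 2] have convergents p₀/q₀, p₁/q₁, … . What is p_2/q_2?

Using pₖ = aₖpₖ₋₁ + pₖ₋₂, qₖ = aₖqₖ₋₁ + qₖ₋₂ (with p₋₁=1, p₋₂=0, q₋₁=0, q₋₂=1):
  k=0: a=0, p=0, q=1
  k=1: a=1, p=1, q=1
  k=2: a=7, p=7, q=8

7/8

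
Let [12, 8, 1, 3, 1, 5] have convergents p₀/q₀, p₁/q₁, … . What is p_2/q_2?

Using pₖ = aₖpₖ₋₁ + pₖ₋₂, qₖ = aₖqₖ₋₁ + qₖ₋₂ (with p₋₁=1, p₋₂=0, q₋₁=0, q₋₂=1):
  k=0: a=12, p=12, q=1
  k=1: a=8, p=97, q=8
  k=2: a=1, p=109, q=9

109/9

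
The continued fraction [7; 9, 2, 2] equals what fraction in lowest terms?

Fold from the inside: start with 2/1.
  2 + 1/2 = 5/2
  9 + 2/5 = 47/5
  7 + 5/47 = 334/47

334/47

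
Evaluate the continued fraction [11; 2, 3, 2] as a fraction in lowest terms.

Using pₖ = aₖpₖ₋₁ + pₖ₋₂ and qₖ = aₖqₖ₋₁ + qₖ₋₂:
  k=0: a=11, p=11, q=1
  k=1: a=2, p=23, q=2
  k=2: a=3, p=80, q=7
  k=3: a=2, p=183, q=16

183/16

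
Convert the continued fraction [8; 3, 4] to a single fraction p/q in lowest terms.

108/13

Fold from the inside: start with 4/1.
  3 + 1/4 = 13/4
  8 + 4/13 = 108/13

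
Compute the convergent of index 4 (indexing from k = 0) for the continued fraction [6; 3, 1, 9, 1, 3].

269/43

Using pₖ = aₖpₖ₋₁ + pₖ₋₂, qₖ = aₖqₖ₋₁ + qₖ₋₂ (with p₋₁=1, p₋₂=0, q₋₁=0, q₋₂=1):
  k=0: a=6, p=6, q=1
  k=1: a=3, p=19, q=3
  k=2: a=1, p=25, q=4
  k=3: a=9, p=244, q=39
  k=4: a=1, p=269, q=43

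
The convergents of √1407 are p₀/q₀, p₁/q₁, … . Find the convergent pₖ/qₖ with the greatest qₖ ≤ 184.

3751/100

√1407 = [37; 1, 1, 24, 1, 1, 74, …] (period length 6).
Convergents:
  p_0/q_0 = 37/1
  p_1/q_1 = 38/1
  p_2/q_2 = 75/2
  p_3/q_3 = 1838/49
  p_4/q_4 = 1913/51
  p_5/q_5 = 3751/100
  p_6/q_6 = 279487/7451
q_5 = 100 ≤ 184 < 7451 = q_6, so the answer is 3751/100.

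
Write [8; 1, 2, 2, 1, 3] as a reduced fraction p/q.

322/37

Using pₖ = aₖpₖ₋₁ + pₖ₋₂ and qₖ = aₖqₖ₋₁ + qₖ₋₂:
  k=0: a=8, p=8, q=1
  k=1: a=1, p=9, q=1
  k=2: a=2, p=26, q=3
  k=3: a=2, p=61, q=7
  k=4: a=1, p=87, q=10
  k=5: a=3, p=322, q=37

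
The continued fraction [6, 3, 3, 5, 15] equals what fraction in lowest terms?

5073/805

Using pₖ = aₖpₖ₋₁ + pₖ₋₂ and qₖ = aₖqₖ₋₁ + qₖ₋₂:
  k=0: a=6, p=6, q=1
  k=1: a=3, p=19, q=3
  k=2: a=3, p=63, q=10
  k=3: a=5, p=334, q=53
  k=4: a=15, p=5073, q=805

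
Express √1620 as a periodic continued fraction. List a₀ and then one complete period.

a₀ = ⌊√1620⌋ = 40.
With m₀=0, d₀=1 and mₖ₊₁ = dₖaₖ − mₖ, dₖ₊₁ = (n − mₖ₊₁²)/dₖ, aₖ₊₁ = ⌊(a₀+mₖ₊₁)/dₖ₊₁⌋:
  k=1: m=40, d=20, a=4
  k=2: m=40, d=1, a=80
d=1 and a=2a₀=80 at k=2, so the next step gives (m, d) = (40, 20) again — its k=1 value — and the period has length 2.

[40; 4, 80]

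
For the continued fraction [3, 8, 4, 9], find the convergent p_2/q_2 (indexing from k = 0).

103/33

Using pₖ = aₖpₖ₋₁ + pₖ₋₂, qₖ = aₖqₖ₋₁ + qₖ₋₂ (with p₋₁=1, p₋₂=0, q₋₁=0, q₋₂=1):
  k=0: a=3, p=3, q=1
  k=1: a=8, p=25, q=8
  k=2: a=4, p=103, q=33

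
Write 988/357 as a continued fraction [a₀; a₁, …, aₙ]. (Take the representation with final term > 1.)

[2; 1, 3, 3, 3, 8]

988 = 2·357 + 274
357 = 1·274 + 83
274 = 3·83 + 25
83 = 3·25 + 8
25 = 3·8 + 1
8 = 8·1 + 0  (stop)
So 988/357 = [2; 1, 3, 3, 3, 8].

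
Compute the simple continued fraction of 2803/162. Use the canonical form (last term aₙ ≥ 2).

[17; 3, 3, 3, 1, 3]

2803 = 17·162 + 49
162 = 3·49 + 15
49 = 3·15 + 4
15 = 3·4 + 3
4 = 1·3 + 1
3 = 3·1 + 0  (stop)
So 2803/162 = [17; 3, 3, 3, 1, 3].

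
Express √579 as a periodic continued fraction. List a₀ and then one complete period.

a₀ = ⌊√579⌋ = 24.
With m₀=0, d₀=1 and mₖ₊₁ = dₖaₖ − mₖ, dₖ₊₁ = (n − mₖ₊₁²)/dₖ, aₖ₊₁ = ⌊(a₀+mₖ₊₁)/dₖ₊₁⌋:
  k=1: m=24, d=3, a=16
  k=2: m=24, d=1, a=48
d=1 and a=2a₀=48 at k=2, so the next step gives (m, d) = (24, 3) again — its k=1 value — and the period has length 2.

[24; 16, 48]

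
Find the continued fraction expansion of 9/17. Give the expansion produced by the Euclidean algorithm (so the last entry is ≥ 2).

[0; 1, 1, 8]

9 = 0*17 + 9
17 = 1*9 + 8
9 = 1*8 + 1
8 = 8*1 + 0  (stop)
So 9/17 = [0; 1, 1, 8].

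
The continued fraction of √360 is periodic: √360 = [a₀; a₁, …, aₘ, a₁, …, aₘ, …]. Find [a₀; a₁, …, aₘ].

[18; 1, 36]

a₀ = ⌊√360⌋ = 18.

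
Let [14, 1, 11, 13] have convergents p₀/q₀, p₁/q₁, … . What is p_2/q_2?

179/12

Using pₖ = aₖpₖ₋₁ + pₖ₋₂, qₖ = aₖqₖ₋₁ + qₖ₋₂ (with p₋₁=1, p₋₂=0, q₋₁=0, q₋₂=1):
  k=0: a=14, p=14, q=1
  k=1: a=1, p=15, q=1
  k=2: a=11, p=179, q=12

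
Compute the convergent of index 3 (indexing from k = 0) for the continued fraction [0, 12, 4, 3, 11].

13/159

Using pₖ = aₖpₖ₋₁ + pₖ₋₂, qₖ = aₖqₖ₋₁ + qₖ₋₂ (with p₋₁=1, p₋₂=0, q₋₁=0, q₋₂=1):
  k=0: a=0, p=0, q=1
  k=1: a=12, p=1, q=12
  k=2: a=4, p=4, q=49
  k=3: a=3, p=13, q=159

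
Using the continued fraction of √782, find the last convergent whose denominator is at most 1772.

43820/1567

√782 = [27; 1, 26, 1, 54, …] (period length 4).
Convergents:
  p_0/q_0 = 27/1
  p_1/q_1 = 28/1
  p_2/q_2 = 755/27
  p_3/q_3 = 783/28
  p_4/q_4 = 43037/1539
  p_5/q_5 = 43820/1567
  p_6/q_6 = 1182357/42281
q_5 = 1567 ≤ 1772 < 42281 = q_6, so the answer is 43820/1567.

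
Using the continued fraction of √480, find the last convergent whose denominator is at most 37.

√480 = [21; 1, 9, 1, 42, …] (period length 4).
Convergents:
  p_0/q_0 = 21/1
  p_1/q_1 = 22/1
  p_2/q_2 = 219/10
  p_3/q_3 = 241/11
  p_4/q_4 = 10341/472
q_3 = 11 ≤ 37 < 472 = q_4, so the answer is 241/11.

241/11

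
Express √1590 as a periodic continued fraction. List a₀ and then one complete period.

[39; 1, 6, 1, 78]

a₀ = ⌊√1590⌋ = 39.
With m₀=0, d₀=1 and mₖ₊₁ = dₖaₖ − mₖ, dₖ₊₁ = (n − mₖ₊₁²)/dₖ, aₖ₊₁ = ⌊(a₀+mₖ₊₁)/dₖ₊₁⌋:
  k=1: m=39, d=69, a=1
  k=2: m=30, d=10, a=6
  k=3: m=30, d=69, a=1
  k=4: m=39, d=1, a=78
d=1 and a=2a₀=78 at k=4, so the next step gives (m, d) = (39, 69) again — its k=1 value — and the period has length 4.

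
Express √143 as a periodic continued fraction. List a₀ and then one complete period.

a₀ = ⌊√143⌋ = 11.
With m₀=0, d₀=1 and mₖ₊₁ = dₖaₖ − mₖ, dₖ₊₁ = (n − mₖ₊₁²)/dₖ, aₖ₊₁ = ⌊(a₀+mₖ₊₁)/dₖ₊₁⌋:
  k=1: m=11, d=22, a=1
  k=2: m=11, d=1, a=22
d=1 and a=2a₀=22 at k=2, so the next step gives (m, d) = (11, 22) again — its k=1 value — and the period has length 2.

[11; 1, 22]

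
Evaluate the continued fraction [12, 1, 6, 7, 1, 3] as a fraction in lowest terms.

Fold from the inside: start with 3/1.
  1 + 1/3 = 4/3
  7 + 3/4 = 31/4
  6 + 4/31 = 190/31
  1 + 31/190 = 221/190
  12 + 190/221 = 2842/221

2842/221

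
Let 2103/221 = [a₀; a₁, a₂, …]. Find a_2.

1

2103 = 9·221 + 114   →  a_0 = 9
221 = 1·114 + 107   →  a_1 = 1
114 = 1·107 + 7   →  a_2 = 1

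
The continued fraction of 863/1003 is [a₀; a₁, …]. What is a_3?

6

863 = 0·1003 + 863   →  a_0 = 0
1003 = 1·863 + 140   →  a_1 = 1
863 = 6·140 + 23   →  a_2 = 6
140 = 6·23 + 2   →  a_3 = 6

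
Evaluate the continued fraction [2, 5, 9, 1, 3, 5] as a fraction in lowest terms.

2297/1046

Fold from the inside: start with 5/1.
  3 + 1/5 = 16/5
  1 + 5/16 = 21/16
  9 + 16/21 = 205/21
  5 + 21/205 = 1046/205
  2 + 205/1046 = 2297/1046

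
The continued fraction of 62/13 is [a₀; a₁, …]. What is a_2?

3

62 = 4·13 + 10   →  a_0 = 4
13 = 1·10 + 3   →  a_1 = 1
10 = 3·3 + 1   →  a_2 = 3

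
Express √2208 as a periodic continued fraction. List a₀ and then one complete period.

a₀ = ⌊√2208⌋ = 46.
With m₀=0, d₀=1 and mₖ₊₁ = dₖaₖ − mₖ, dₖ₊₁ = (n − mₖ₊₁²)/dₖ, aₖ₊₁ = ⌊(a₀+mₖ₊₁)/dₖ₊₁⌋:
  k=1: m=46, d=92, a=1
  k=2: m=46, d=1, a=92
d=1 and a=2a₀=92 at k=2, so the next step gives (m, d) = (46, 92) again — its k=1 value — and the period has length 2.

[46; 1, 92]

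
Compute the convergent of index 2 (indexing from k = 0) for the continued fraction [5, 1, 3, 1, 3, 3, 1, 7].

Using pₖ = aₖpₖ₋₁ + pₖ₋₂, qₖ = aₖqₖ₋₁ + qₖ₋₂ (with p₋₁=1, p₋₂=0, q₋₁=0, q₋₂=1):
  k=0: a=5, p=5, q=1
  k=1: a=1, p=6, q=1
  k=2: a=3, p=23, q=4

23/4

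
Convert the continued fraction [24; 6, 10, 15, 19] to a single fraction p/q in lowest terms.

424319/17560

Fold from the inside: start with 19/1.
  15 + 1/19 = 286/19
  10 + 19/286 = 2879/286
  6 + 286/2879 = 17560/2879
  24 + 2879/17560 = 424319/17560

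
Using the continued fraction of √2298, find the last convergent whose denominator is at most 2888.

√2298 = [47; 1, 14, 1, 94, …] (period length 4).
Convergents:
  p_0/q_0 = 47/1
  p_1/q_1 = 48/1
  p_2/q_2 = 719/15
  p_3/q_3 = 767/16
  p_4/q_4 = 72817/1519
  p_5/q_5 = 73584/1535
  p_6/q_6 = 1102993/23009
q_5 = 1535 ≤ 2888 < 23009 = q_6, so the answer is 73584/1535.

73584/1535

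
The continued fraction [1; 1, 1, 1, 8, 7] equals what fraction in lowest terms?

306/185

Fold from the inside: start with 7/1.
  8 + 1/7 = 57/7
  1 + 7/57 = 64/57
  1 + 57/64 = 121/64
  1 + 64/121 = 185/121
  1 + 121/185 = 306/185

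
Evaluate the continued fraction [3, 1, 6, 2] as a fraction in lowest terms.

58/15

Using pₖ = aₖpₖ₋₁ + pₖ₋₂ and qₖ = aₖqₖ₋₁ + qₖ₋₂:
  k=0: a=3, p=3, q=1
  k=1: a=1, p=4, q=1
  k=2: a=6, p=27, q=7
  k=3: a=2, p=58, q=15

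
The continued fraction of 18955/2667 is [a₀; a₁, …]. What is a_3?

13

18955 = 7·2667 + 286   →  a_0 = 7
2667 = 9·286 + 93   →  a_1 = 9
286 = 3·93 + 7   →  a_2 = 3
93 = 13·7 + 2   →  a_3 = 13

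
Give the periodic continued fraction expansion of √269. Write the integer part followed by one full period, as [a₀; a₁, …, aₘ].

a₀ = ⌊√269⌋ = 16.
With m₀=0, d₀=1 and mₖ₊₁ = dₖaₖ − mₖ, dₖ₊₁ = (n − mₖ₊₁²)/dₖ, aₖ₊₁ = ⌊(a₀+mₖ₊₁)/dₖ₊₁⌋:
  k=1: m=16, d=13, a=2
  k=2: m=10, d=13, a=2
  k=3: m=16, d=1, a=32
d=1 and a=2a₀=32 at k=3, so the next step gives (m, d) = (16, 13) again — its k=1 value — and the period has length 3.

[16; 2, 2, 32]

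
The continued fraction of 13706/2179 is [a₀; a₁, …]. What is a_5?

13706 = 6·2179 + 632   →  a_0 = 6
2179 = 3·632 + 283   →  a_1 = 3
632 = 2·283 + 66   →  a_2 = 2
283 = 4·66 + 19   →  a_3 = 4
66 = 3·19 + 9   →  a_4 = 3
19 = 2·9 + 1   →  a_5 = 2

2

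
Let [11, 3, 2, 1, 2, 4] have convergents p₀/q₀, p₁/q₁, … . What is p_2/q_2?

79/7

Using pₖ = aₖpₖ₋₁ + pₖ₋₂, qₖ = aₖqₖ₋₁ + qₖ₋₂ (with p₋₁=1, p₋₂=0, q₋₁=0, q₋₂=1):
  k=0: a=11, p=11, q=1
  k=1: a=3, p=34, q=3
  k=2: a=2, p=79, q=7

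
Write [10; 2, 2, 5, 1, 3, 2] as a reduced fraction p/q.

2893/278

Using pₖ = aₖpₖ₋₁ + pₖ₋₂ and qₖ = aₖqₖ₋₁ + qₖ₋₂:
  k=0: a=10, p=10, q=1
  k=1: a=2, p=21, q=2
  k=2: a=2, p=52, q=5
  k=3: a=5, p=281, q=27
  k=4: a=1, p=333, q=32
  k=5: a=3, p=1280, q=123
  k=6: a=2, p=2893, q=278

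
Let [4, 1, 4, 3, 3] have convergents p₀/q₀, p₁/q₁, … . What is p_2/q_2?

Using pₖ = aₖpₖ₋₁ + pₖ₋₂, qₖ = aₖqₖ₋₁ + qₖ₋₂ (with p₋₁=1, p₋₂=0, q₋₁=0, q₋₂=1):
  k=0: a=4, p=4, q=1
  k=1: a=1, p=5, q=1
  k=2: a=4, p=24, q=5

24/5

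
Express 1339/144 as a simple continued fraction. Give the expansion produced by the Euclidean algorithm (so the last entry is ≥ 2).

1339 = 9·144 + 43
144 = 3·43 + 15
43 = 2·15 + 13
15 = 1·13 + 2
13 = 6·2 + 1
2 = 2·1 + 0  (stop)
So 1339/144 = [9; 3, 2, 1, 6, 2].

[9; 3, 2, 1, 6, 2]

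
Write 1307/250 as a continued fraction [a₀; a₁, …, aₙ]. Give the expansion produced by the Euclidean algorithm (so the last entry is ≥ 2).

[5; 4, 2, 1, 1, 2, 4]

1307 = 5×250 + 57
250 = 4×57 + 22
57 = 2×22 + 13
22 = 1×13 + 9
13 = 1×9 + 4
9 = 2×4 + 1
4 = 4×1 + 0  (stop)
So 1307/250 = [5; 4, 2, 1, 1, 2, 4].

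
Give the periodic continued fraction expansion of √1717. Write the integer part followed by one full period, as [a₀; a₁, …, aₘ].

[41; 2, 3, 2, 4, 2, 3, 2, 82]

a₀ = ⌊√1717⌋ = 41.
With m₀=0, d₀=1 and mₖ₊₁ = dₖaₖ − mₖ, dₖ₊₁ = (n − mₖ₊₁²)/dₖ, aₖ₊₁ = ⌊(a₀+mₖ₊₁)/dₖ₊₁⌋:
  k=1: m=41, d=36, a=2
  k=2: m=31, d=21, a=3
  k=3: m=32, d=33, a=2
  k=4: m=34, d=17, a=4
  k=5: m=34, d=33, a=2
  k=6: m=32, d=21, a=3
  k=7: m=31, d=36, a=2
  k=8: m=41, d=1, a=82
d=1 and a=2a₀=82 at k=8, so the next step gives (m, d) = (41, 36) again — its k=1 value — and the period has length 8.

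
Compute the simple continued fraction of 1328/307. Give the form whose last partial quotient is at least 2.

[4; 3, 14, 3, 2]

1328 = 4·307 + 100
307 = 3·100 + 7
100 = 14·7 + 2
7 = 3·2 + 1
2 = 2·1 + 0  (stop)
So 1328/307 = [4; 3, 14, 3, 2].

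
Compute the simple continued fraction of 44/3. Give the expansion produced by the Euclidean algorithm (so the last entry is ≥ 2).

44 = 14·3 + 2
3 = 1·2 + 1
2 = 2·1 + 0  (stop)
So 44/3 = [14; 1, 2].

[14; 1, 2]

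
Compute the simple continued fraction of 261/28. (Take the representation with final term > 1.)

[9; 3, 9]

261 = 9·28 + 9
28 = 3·9 + 1
9 = 9·1 + 0  (stop)
So 261/28 = [9; 3, 9].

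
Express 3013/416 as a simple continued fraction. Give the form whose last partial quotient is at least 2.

3013 = 7*416 + 101
416 = 4*101 + 12
101 = 8*12 + 5
12 = 2*5 + 2
5 = 2*2 + 1
2 = 2*1 + 0  (stop)
So 3013/416 = [7; 4, 8, 2, 2, 2].

[7; 4, 8, 2, 2, 2]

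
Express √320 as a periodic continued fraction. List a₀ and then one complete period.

[17; 1, 7, 1, 34]

a₀ = ⌊√320⌋ = 17.
With m₀=0, d₀=1 and mₖ₊₁ = dₖaₖ − mₖ, dₖ₊₁ = (n − mₖ₊₁²)/dₖ, aₖ₊₁ = ⌊(a₀+mₖ₊₁)/dₖ₊₁⌋:
  k=1: m=17, d=31, a=1
  k=2: m=14, d=4, a=7
  k=3: m=14, d=31, a=1
  k=4: m=17, d=1, a=34
d=1 and a=2a₀=34 at k=4, so the next step gives (m, d) = (17, 31) again — its k=1 value — and the period has length 4.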